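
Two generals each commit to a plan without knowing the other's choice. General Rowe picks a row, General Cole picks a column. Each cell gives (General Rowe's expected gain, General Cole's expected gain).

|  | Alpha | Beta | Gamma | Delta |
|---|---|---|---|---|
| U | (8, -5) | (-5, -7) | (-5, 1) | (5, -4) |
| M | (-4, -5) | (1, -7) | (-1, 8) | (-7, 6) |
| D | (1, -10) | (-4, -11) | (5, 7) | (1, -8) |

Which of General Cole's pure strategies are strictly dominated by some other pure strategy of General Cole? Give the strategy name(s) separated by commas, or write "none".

Alpha: dominated, since Gamma does at least as well everywhere (U: 1>-5, M: 8>-5, D: 7>-10).
Beta: dominated, since Alpha does at least as well everywhere (U: -5>-7, M: -5>-7, D: -10>-11).
Nothing dominates Gamma: Alpha at U (1>-5); Beta at U (1>-7); Delta at U (1>-4).
Gamma strictly dominates Delta — U: 1>-4, M: 8>6, D: 7>-8.

Alpha, Beta, Delta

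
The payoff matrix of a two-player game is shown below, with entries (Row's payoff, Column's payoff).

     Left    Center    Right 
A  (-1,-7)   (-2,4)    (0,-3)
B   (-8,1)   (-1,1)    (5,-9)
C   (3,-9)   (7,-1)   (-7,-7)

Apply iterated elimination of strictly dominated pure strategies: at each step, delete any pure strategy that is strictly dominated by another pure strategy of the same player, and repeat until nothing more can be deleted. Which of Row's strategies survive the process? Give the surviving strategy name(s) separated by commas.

For Column, Center strictly dominates Right on the remaining rows (A: 4>-3, B: 1>-9, C: -1>-7); eliminate Right.
Row's strategy A is strictly dominated by C (Left: 3>-1, Center: 7>-2) and is removed.
Row's strategy B is strictly dominated by C (Left: 3>-8, Center: 7>-1) and is removed.
Column Left is eliminated: Center beats it against every remaining row (C: -1>-9).
Among the remaining strategies, none is strictly dominated by another pure strategy of the same player, so the elimination stops.
Surviving strategies — Row: {C}; Column: {Center}.

C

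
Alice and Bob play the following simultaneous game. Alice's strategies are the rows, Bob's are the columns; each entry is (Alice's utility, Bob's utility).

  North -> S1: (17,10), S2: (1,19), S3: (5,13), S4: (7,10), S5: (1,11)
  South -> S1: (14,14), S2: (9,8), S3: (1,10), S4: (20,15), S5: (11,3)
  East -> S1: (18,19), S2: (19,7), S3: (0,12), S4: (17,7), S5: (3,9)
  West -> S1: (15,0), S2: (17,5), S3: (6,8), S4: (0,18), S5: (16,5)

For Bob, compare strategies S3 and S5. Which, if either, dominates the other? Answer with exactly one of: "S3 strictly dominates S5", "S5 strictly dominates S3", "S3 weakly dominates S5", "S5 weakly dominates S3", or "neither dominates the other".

S3 strictly dominates S5

S3's payoffs vs S5's, by Alice's action — North: 13>11, South: 10>3, East: 12>9, West: 8>5.
S3 gives a strictly higher payoff against every action of Alice, so S3 strictly dominates S5.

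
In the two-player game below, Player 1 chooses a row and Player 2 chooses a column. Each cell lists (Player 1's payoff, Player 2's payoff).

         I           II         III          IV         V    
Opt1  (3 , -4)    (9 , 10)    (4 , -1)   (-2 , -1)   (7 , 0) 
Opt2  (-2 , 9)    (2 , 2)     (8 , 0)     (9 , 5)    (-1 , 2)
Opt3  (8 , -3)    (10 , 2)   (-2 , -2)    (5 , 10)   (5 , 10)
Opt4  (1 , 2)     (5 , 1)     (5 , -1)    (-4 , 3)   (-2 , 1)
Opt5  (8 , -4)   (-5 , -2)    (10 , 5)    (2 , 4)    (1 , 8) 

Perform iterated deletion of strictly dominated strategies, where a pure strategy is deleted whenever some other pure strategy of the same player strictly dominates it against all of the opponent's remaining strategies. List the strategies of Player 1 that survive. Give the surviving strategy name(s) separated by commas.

Player 2's strategy III is strictly dominated by V (Opt1: 0>-1, Opt2: 2>0, Opt3: 10>-2, Opt4: 1>-1, Opt5: 8>5) and is removed.
Row Opt4 is eliminated: Opt1 beats it against every remaining column (I: 3>1, II: 9>5, IV: -2>-4, V: 7>-2).
Among the remaining strategies, none is strictly dominated by another pure strategy of the same player, so the elimination stops.
Surviving strategies — Player 1: {Opt1, Opt2, Opt3, Opt5}; Player 2: {I, II, IV, V}.

Opt1, Opt2, Opt3, Opt5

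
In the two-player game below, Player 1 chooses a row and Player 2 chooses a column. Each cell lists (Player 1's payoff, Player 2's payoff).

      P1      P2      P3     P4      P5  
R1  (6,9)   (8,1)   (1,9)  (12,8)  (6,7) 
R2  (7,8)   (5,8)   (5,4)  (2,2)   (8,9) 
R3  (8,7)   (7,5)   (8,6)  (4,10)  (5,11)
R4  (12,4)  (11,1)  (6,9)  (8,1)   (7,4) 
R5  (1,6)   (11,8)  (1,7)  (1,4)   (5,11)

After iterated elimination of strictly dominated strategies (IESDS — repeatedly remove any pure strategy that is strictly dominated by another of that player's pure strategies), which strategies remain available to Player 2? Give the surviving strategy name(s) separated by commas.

P1, P3, P4, P5

Player 2's strategy P2 is strictly dominated by P5 (R1: 7>1, R2: 9>8, R3: 11>5, R4: 4>1, R5: 11>8) and is removed.
Row R5 is eliminated: R2 beats it against every remaining column (P1: 7>1, P3: 5>1, P4: 2>1, P5: 8>5).
Among the remaining strategies, none is strictly dominated by another pure strategy of the same player, so the elimination stops.
Surviving strategies — Player 1: {R1, R2, R3, R4}; Player 2: {P1, P3, P4, P5}.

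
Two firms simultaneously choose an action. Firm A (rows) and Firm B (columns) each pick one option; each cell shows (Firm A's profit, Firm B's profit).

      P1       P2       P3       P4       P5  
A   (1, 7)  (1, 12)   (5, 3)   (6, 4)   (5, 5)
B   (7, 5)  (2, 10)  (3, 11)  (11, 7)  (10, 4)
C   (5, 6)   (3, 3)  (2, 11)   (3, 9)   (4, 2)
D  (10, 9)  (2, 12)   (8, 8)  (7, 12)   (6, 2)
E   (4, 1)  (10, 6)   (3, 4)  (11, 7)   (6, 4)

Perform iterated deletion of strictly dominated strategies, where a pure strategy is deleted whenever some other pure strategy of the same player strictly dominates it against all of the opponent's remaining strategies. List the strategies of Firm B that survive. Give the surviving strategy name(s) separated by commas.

Row A is eliminated: D beats it against every remaining column (P1: 10>1, P2: 2>1, P3: 8>5, P4: 7>6, P5: 6>5).
For Firm B, P4 strictly dominates P1 on the remaining rows (B: 7>5, C: 9>6, D: 12>9, E: 7>1); eliminate P1.
For Firm A, E strictly dominates C on the remaining columns (P2: 10>3, P3: 3>2, P4: 11>3, P5: 6>4); eliminate C.
Firm B's strategy P5 is strictly dominated by P2 (B: 10>4, D: 12>2, E: 6>4) and is removed.
Among the remaining strategies, none is strictly dominated by another pure strategy of the same player, so the elimination stops.
Surviving strategies — Firm A: {B, D, E}; Firm B: {P2, P3, P4}.

P2, P3, P4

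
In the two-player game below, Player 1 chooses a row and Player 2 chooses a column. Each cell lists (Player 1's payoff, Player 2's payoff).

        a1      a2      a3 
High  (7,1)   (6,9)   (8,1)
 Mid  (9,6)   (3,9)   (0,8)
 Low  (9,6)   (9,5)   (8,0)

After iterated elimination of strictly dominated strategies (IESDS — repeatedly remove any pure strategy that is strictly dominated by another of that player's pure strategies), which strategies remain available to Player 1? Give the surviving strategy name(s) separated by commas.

For Player 2, a2 strictly dominates a3 on the remaining rows (High: 9>1, Mid: 9>8, Low: 5>0); eliminate a3.
Row High is eliminated: Low beats it against every remaining column (a1: 9>7, a2: 9>6).
Among the remaining strategies, none is strictly dominated by another pure strategy of the same player, so the elimination stops.
Surviving strategies — Player 1: {Mid, Low}; Player 2: {a1, a2}.

Mid, Low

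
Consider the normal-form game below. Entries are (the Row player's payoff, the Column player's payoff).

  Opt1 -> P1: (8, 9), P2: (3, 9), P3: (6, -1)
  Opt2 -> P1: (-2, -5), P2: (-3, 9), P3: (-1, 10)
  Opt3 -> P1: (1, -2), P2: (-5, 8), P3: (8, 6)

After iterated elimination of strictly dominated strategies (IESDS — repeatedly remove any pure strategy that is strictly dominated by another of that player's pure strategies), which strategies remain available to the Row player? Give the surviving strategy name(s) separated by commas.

Opt1

The Row player's strategy Opt2 is strictly dominated by Opt1 (P1: 8>-2, P2: 3>-3, P3: 6>-1) and is removed.
Column P3 is eliminated: P2 beats it against every remaining row (Opt1: 9>-1, Opt3: 8>6).
For the Row player, Opt1 strictly dominates Opt3 on the remaining columns (P1: 8>1, P2: 3>-5); eliminate Opt3.
Among the remaining strategies, none is strictly dominated by another pure strategy of the same player, so the elimination stops.
Surviving strategies — the Row player: {Opt1}; the Column player: {P1, P2}.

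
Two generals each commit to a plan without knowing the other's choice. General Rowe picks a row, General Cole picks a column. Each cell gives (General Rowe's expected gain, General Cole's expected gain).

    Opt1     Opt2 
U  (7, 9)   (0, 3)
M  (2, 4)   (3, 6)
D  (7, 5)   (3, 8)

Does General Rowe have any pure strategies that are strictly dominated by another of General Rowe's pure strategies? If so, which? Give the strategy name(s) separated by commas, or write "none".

none

U: no other strategy beats it everywhere (M at Opt1 (7>2); D at Opt1 (7=7)).
M: no other strategy beats it everywhere (U at Opt2 (3>0); D at Opt2 (3=3)).
D is not dominated — it holds its own against U at Opt1 (7=7); M at Opt1 (7>2).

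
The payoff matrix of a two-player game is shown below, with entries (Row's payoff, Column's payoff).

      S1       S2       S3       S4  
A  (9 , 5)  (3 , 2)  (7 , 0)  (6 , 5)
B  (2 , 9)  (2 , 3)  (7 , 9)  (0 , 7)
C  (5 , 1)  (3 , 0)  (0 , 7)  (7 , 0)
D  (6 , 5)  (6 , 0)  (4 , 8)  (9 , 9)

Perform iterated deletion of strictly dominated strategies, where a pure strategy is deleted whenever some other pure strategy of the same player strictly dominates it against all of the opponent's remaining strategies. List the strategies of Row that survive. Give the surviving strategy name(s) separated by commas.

Row C is eliminated: D beats it against every remaining column (S1: 6>5, S2: 6>3, S3: 4>0, S4: 9>7).
Column S2 is eliminated: S1 beats it against every remaining row (A: 5>2, B: 9>3, D: 5>0).
Among the remaining strategies, none is strictly dominated by another pure strategy of the same player, so the elimination stops.
Surviving strategies — Row: {A, B, D}; Column: {S1, S3, S4}.

A, B, D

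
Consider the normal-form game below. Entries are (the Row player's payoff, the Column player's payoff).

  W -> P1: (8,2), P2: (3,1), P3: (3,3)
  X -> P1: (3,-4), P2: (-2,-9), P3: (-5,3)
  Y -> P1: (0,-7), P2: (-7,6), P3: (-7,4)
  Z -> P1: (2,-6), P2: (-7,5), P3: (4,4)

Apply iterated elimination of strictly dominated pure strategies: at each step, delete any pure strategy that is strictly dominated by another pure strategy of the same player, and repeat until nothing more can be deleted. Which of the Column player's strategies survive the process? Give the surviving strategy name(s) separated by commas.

The Row player's strategy X is strictly dominated by W (P1: 8>3, P2: 3>-2, P3: 3>-5) and is removed.
The Row player's strategy Y is strictly dominated by W (P1: 8>0, P2: 3>-7, P3: 3>-7) and is removed.
Column P1 is eliminated: P3 beats it against every remaining row (W: 3>2, Z: 4>-6).
Among the remaining strategies, none is strictly dominated by another pure strategy of the same player, so the elimination stops.
Surviving strategies — the Row player: {W, Z}; the Column player: {P2, P3}.

P2, P3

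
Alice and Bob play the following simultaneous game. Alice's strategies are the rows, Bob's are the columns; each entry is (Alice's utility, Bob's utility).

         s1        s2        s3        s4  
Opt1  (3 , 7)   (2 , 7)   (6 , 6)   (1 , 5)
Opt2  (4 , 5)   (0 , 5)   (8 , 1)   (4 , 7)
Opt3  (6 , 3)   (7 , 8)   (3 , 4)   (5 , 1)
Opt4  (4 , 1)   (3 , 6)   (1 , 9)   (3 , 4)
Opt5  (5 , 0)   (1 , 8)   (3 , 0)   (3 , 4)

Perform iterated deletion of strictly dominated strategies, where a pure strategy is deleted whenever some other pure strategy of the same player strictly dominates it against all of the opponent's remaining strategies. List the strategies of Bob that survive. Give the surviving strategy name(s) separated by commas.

s2

Alice's strategy Opt4 is strictly dominated by Opt3 (s1: 6>4, s2: 7>3, s3: 3>1, s4: 5>3) and is removed.
For Bob, s2 strictly dominates s3 on the remaining rows (Opt1: 7>6, Opt2: 5>1, Opt3: 8>4, Opt5: 8>0); eliminate s3.
Row Opt1 is eliminated: Opt3 beats it against every remaining column (s1: 6>3, s2: 7>2, s4: 5>1).
Alice's strategy Opt2 is strictly dominated by Opt3 (s1: 6>4, s2: 7>0, s4: 5>4) and is removed.
For Alice, Opt3 strictly dominates Opt5 on the remaining columns (s1: 6>5, s2: 7>1, s4: 5>3); eliminate Opt5.
For Bob, s2 strictly dominates s1 on the remaining rows (Opt3: 8>3); eliminate s1.
For Bob, s2 strictly dominates s4 on the remaining rows (Opt3: 8>1); eliminate s4.
Among the remaining strategies, none is strictly dominated by another pure strategy of the same player, so the elimination stops.
Surviving strategies — Alice: {Opt3}; Bob: {s2}.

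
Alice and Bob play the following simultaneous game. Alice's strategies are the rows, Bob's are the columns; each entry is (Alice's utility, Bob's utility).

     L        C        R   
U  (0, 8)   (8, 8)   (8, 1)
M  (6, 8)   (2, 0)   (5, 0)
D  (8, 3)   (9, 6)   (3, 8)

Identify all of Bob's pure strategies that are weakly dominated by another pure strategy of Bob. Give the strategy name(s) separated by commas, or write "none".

L is not dominated — it holds its own against C at M (8>0); R at U (8>1).
C is not dominated — it holds its own against L at D (6>3); R at U (8>1).
R is not dominated — it holds its own against L at D (8>3); C at D (8>6).

none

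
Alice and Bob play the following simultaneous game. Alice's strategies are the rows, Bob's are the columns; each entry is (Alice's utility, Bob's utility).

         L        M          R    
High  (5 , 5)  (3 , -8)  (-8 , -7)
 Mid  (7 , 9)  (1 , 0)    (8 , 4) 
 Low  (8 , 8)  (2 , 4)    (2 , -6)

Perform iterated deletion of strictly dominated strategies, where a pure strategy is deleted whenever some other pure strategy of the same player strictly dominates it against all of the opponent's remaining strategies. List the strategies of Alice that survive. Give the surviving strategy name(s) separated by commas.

Low

Bob's strategy M is strictly dominated by L (High: 5>-8, Mid: 9>0, Low: 8>4) and is removed.
Alice's strategy High is strictly dominated by Mid (L: 7>5, R: 8>-8) and is removed.
Bob's strategy R is strictly dominated by L (Mid: 9>4, Low: 8>-6) and is removed.
Row Mid is eliminated: Low beats it against every remaining column (L: 8>7).
Among the remaining strategies, none is strictly dominated by another pure strategy of the same player, so the elimination stops.
Surviving strategies — Alice: {Low}; Bob: {L}.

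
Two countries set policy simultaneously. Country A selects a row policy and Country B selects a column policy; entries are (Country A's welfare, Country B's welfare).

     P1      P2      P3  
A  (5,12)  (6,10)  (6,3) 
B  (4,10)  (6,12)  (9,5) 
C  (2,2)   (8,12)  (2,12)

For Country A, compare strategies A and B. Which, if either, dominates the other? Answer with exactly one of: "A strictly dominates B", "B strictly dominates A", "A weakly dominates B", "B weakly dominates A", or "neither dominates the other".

A's payoffs vs B's, by Country B's action — P1: 5>4, P2: 6=6, P3: 6<9.
A does better at P1 but worse at P3; neither strategy dominates the other.

neither dominates the other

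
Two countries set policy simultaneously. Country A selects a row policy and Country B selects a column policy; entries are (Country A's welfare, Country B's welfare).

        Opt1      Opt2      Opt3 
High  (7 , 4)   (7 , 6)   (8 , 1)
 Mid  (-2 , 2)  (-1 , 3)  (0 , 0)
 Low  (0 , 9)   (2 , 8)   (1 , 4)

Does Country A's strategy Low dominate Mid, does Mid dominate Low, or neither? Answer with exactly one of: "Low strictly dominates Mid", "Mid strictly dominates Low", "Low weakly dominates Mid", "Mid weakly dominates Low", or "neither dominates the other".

Low strictly dominates Mid

Low's payoffs vs Mid's, by Country B's action — Opt1: 0>-2, Opt2: 2>-1, Opt3: 1>0.
Low gives a strictly higher payoff against each choice by Country B, so Low strictly dominates Mid.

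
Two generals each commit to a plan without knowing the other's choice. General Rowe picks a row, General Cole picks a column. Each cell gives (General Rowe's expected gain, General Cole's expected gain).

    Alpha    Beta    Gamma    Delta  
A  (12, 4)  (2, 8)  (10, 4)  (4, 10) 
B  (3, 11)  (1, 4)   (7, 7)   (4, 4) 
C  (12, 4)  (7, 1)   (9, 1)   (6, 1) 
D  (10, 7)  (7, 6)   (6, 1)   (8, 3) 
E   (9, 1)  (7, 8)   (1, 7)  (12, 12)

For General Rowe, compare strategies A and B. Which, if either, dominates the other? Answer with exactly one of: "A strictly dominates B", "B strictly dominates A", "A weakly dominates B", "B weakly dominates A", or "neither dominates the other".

Compare A to B across every action of General Cole: Alpha: 12>3, Beta: 2>1, Gamma: 10>7, Delta: 4=4.
A is at least as good everywhere and strictly better somewhere (tied only at Delta), so A weakly but not strictly dominates B.

A weakly dominates B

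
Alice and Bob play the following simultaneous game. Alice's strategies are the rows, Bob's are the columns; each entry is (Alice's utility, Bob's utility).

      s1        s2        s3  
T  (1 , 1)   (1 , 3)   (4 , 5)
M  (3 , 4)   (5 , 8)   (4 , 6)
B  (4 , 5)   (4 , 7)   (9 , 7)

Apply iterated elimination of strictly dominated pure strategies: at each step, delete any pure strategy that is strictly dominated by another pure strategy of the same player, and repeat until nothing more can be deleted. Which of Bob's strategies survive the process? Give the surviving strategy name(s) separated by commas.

s2, s3

For Alice, B strictly dominates T on the remaining columns (s1: 4>1, s2: 4>1, s3: 9>4); eliminate T.
For Bob, s2 strictly dominates s1 on the remaining rows (M: 8>4, B: 7>5); eliminate s1.
Among the remaining strategies, none is strictly dominated by another pure strategy of the same player, so the elimination stops.
Surviving strategies — Alice: {M, B}; Bob: {s2, s3}.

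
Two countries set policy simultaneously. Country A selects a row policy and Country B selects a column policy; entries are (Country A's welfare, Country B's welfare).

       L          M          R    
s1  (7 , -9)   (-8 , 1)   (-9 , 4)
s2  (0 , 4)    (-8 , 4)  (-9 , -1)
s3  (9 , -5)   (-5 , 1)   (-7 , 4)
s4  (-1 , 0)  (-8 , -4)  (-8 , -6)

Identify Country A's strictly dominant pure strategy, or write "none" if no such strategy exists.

s3

s3 vs s1: L: 9>7, M: -5>-8, R: -7>-9.
s3 vs s2: L: 9>0, M: -5>-8, R: -7>-9.
s3 vs s4: L: 9>-1, M: -5>-8, R: -7>-8.
s3 strictly beats every other strategy against every opponent action, so it is strictly dominant.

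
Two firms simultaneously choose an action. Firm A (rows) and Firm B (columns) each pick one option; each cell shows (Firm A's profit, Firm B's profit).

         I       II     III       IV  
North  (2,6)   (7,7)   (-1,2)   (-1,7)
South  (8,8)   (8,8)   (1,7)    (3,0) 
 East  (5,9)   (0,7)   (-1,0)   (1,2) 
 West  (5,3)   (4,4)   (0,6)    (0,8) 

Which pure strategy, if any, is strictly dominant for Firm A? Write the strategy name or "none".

South vs North: I: 8>2, II: 8>7, III: 1>-1, IV: 3>-1.
South vs East: I: 8>5, II: 8>0, III: 1>-1, IV: 3>1.
South vs West: I: 8>5, II: 8>4, III: 1>0, IV: 3>0.
South strictly beats every other strategy against every opponent action, so it is strictly dominant.

South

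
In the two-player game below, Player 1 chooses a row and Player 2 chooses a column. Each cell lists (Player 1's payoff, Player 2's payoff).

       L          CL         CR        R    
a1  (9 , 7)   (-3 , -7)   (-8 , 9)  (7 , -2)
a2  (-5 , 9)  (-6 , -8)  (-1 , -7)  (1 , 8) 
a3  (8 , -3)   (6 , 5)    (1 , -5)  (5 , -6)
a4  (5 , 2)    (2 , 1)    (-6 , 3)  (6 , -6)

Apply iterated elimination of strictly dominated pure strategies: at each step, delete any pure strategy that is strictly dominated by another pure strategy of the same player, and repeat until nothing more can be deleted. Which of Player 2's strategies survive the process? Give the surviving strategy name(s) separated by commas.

Player 1's strategy a2 is strictly dominated by a3 (L: 8>-5, CL: 6>-6, CR: 1>-1, R: 5>1) and is removed.
Player 2's strategy R is strictly dominated by L (a1: 7>-2, a3: -3>-6, a4: 2>-6) and is removed.
Row a4 is eliminated: a3 beats it against every remaining column (L: 8>5, CL: 6>2, CR: 1>-6).
Among the remaining strategies, none is strictly dominated by another pure strategy of the same player, so the elimination stops.
Surviving strategies — Player 1: {a1, a3}; Player 2: {L, CL, CR}.

L, CL, CR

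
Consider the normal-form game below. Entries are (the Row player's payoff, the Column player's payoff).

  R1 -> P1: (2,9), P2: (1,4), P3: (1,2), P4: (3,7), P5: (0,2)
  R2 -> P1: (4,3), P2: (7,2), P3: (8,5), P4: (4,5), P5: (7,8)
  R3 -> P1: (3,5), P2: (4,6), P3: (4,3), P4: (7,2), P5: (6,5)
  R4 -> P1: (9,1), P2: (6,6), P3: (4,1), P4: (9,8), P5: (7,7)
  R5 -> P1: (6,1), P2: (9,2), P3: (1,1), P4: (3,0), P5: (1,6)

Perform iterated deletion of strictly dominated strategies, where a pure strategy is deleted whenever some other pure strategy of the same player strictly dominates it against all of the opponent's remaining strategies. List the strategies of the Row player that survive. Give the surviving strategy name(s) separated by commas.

The Row player's strategy R1 is strictly dominated by R2 (P1: 4>2, P2: 7>1, P3: 8>1, P4: 4>3, P5: 7>0) and is removed.
For the Column player, P5 strictly dominates P3 on the remaining rows (R2: 8>5, R3: 5>3, R4: 7>1, R5: 6>1); eliminate P3.
Row R3 is eliminated: R4 beats it against every remaining column (P1: 9>3, P2: 6>4, P4: 9>7, P5: 7>6).
The Column player's strategy P1 is strictly dominated by P5 (R2: 8>3, R4: 7>1, R5: 6>1) and is removed.
For the Column player, P5 strictly dominates P2 on the remaining rows (R2: 8>2, R4: 7>6, R5: 6>2); eliminate P2.
Row R5 is eliminated: R2 beats it against every remaining column (P4: 4>3, P5: 7>1).
Among the remaining strategies, none is strictly dominated by another pure strategy of the same player, so the elimination stops.
Surviving strategies — the Row player: {R2, R4}; the Column player: {P4, P5}.

R2, R4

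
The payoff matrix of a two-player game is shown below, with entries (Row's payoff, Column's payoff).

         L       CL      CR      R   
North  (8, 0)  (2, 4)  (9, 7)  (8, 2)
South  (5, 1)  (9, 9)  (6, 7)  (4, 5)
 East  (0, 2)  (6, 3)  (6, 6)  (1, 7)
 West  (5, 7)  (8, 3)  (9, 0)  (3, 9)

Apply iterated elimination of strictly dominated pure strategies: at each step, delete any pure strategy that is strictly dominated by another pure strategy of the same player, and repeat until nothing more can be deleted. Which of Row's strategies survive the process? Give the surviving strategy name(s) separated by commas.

North, South, West

For Row, West strictly dominates East on the remaining columns (L: 5>0, CL: 8>6, CR: 9>6, R: 3>1); eliminate East.
Column L is eliminated: R beats it against every remaining row (North: 2>0, South: 5>1, West: 9>7).
Among the remaining strategies, none is strictly dominated by another pure strategy of the same player, so the elimination stops.
Surviving strategies — Row: {North, South, West}; Column: {CL, CR, R}.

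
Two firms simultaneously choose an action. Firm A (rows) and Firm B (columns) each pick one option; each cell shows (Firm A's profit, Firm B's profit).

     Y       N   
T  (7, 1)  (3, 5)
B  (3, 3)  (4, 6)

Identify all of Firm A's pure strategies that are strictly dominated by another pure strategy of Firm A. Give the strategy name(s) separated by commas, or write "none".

T: no other strategy beats it everywhere (B at Y (7>3)).
B is not dominated — it holds its own against T at N (4>3).

none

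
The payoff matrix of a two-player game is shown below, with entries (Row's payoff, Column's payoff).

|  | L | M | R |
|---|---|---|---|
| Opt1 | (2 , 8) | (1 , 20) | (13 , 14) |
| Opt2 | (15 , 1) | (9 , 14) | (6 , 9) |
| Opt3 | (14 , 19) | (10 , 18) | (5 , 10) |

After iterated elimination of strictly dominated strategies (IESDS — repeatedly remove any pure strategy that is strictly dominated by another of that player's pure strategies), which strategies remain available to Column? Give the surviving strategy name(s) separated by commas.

Column's strategy R is strictly dominated by M (Opt1: 20>14, Opt2: 14>9, Opt3: 18>10) and is removed.
Row Opt1 is eliminated: Opt2 beats it against every remaining column (L: 15>2, M: 9>1).
Among the remaining strategies, none is strictly dominated by another pure strategy of the same player, so the elimination stops.
Surviving strategies — Row: {Opt2, Opt3}; Column: {L, M}.

L, M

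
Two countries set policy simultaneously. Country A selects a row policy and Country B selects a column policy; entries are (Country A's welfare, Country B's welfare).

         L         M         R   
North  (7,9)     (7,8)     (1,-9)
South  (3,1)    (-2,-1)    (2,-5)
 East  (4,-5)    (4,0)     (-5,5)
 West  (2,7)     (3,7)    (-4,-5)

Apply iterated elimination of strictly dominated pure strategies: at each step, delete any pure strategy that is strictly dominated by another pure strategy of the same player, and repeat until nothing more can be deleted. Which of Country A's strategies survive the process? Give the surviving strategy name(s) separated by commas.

Row East is eliminated: North beats it against every remaining column (L: 7>4, M: 7>4, R: 1>-5).
Row West is eliminated: North beats it against every remaining column (L: 7>2, M: 7>3, R: 1>-4).
Country B's strategy M is strictly dominated by L (North: 9>8, South: 1>-1) and is removed.
For Country B, L strictly dominates R on the remaining rows (North: 9>-9, South: 1>-5); eliminate R.
Row South is eliminated: North beats it against every remaining column (L: 7>3).
Among the remaining strategies, none is strictly dominated by another pure strategy of the same player, so the elimination stops.
Surviving strategies — Country A: {North}; Country B: {L}.

North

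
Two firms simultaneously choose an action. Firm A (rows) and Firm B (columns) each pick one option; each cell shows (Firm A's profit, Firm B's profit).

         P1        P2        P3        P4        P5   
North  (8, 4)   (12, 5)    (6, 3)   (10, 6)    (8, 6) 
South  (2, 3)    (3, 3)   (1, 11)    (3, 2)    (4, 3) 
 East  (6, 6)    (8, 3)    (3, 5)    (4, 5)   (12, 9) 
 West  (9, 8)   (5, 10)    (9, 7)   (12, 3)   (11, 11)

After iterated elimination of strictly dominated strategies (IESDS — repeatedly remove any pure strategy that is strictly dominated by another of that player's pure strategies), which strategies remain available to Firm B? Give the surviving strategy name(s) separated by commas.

P5

Firm A's strategy South is strictly dominated by North (P1: 8>2, P2: 12>3, P3: 6>1, P4: 10>3, P5: 8>4) and is removed.
Column P1 is eliminated: P5 beats it against every remaining row (North: 6>4, East: 9>6, West: 11>8).
Column P2 is eliminated: P5 beats it against every remaining row (North: 6>5, East: 9>3, West: 11>10).
Row North is eliminated: West beats it against every remaining column (P3: 9>6, P4: 12>10, P5: 11>8).
For Firm B, P5 strictly dominates P3 on the remaining rows (East: 9>5, West: 11>7); eliminate P3.
Column P4 is eliminated: P5 beats it against every remaining row (East: 9>5, West: 11>3).
For Firm A, East strictly dominates West on the remaining columns (P5: 12>11); eliminate West.
Among the remaining strategies, none is strictly dominated by another pure strategy of the same player, so the elimination stops.
Surviving strategies — Firm A: {East}; Firm B: {P5}.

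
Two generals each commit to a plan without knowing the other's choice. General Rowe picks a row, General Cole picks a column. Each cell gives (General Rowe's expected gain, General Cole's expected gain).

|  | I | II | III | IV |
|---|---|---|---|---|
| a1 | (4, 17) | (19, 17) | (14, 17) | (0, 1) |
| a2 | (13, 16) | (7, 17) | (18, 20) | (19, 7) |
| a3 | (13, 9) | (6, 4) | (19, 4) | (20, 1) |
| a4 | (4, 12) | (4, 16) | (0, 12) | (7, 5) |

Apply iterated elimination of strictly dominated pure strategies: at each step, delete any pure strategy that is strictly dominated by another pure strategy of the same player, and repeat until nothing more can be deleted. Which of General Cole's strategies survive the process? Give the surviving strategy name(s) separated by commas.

I, II, III

Row a4 is eliminated: a2 beats it against every remaining column (I: 13>4, II: 7>4, III: 18>0, IV: 19>7).
Column IV is eliminated: I beats it against every remaining row (a1: 17>1, a2: 16>7, a3: 9>1).
Among the remaining strategies, none is strictly dominated by another pure strategy of the same player, so the elimination stops.
Surviving strategies — General Rowe: {a1, a2, a3}; General Cole: {I, II, III}.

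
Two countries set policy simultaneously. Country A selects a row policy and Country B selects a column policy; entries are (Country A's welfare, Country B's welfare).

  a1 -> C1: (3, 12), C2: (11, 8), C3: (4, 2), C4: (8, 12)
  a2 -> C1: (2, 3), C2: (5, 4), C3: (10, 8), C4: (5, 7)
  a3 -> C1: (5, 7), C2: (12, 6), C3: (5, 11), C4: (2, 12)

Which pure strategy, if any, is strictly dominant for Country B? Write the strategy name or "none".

C1 fails to dominate C2 at a2 (3<4).
C2 fails to dominate C1 at a1 (8<12).
C3 fails to dominate C1 at a1 (2<12).
C4 fails to dominate C1 at a1 (12=12).
No single strategy dominates all the others.

none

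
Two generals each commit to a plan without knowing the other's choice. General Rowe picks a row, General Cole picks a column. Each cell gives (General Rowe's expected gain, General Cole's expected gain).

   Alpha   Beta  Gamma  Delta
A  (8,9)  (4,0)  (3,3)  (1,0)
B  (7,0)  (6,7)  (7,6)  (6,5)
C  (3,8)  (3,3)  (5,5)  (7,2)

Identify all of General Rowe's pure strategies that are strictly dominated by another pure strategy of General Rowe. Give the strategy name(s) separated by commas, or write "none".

A is not dominated — it holds its own against B at Alpha (8>7); C at Alpha (8>3).
B is not dominated — it holds its own against A at Beta (6>4); C at Alpha (7>3).
Nothing dominates C: A at Gamma (5>3); B at Delta (7>6).

none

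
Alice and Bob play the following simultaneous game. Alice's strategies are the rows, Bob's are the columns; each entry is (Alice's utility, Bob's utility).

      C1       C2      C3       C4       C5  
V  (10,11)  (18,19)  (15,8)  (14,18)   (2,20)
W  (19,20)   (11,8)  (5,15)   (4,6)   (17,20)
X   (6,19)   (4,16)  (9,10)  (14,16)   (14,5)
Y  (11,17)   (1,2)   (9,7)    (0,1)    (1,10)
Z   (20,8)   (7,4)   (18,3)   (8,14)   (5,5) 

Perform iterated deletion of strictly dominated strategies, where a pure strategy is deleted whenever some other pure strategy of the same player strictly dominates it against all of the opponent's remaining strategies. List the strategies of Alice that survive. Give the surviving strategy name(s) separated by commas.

V, W, X, Z

For Alice, Z strictly dominates Y on the remaining columns (C1: 20>11, C2: 7>1, C3: 18>9, C4: 8>0, C5: 5>1); eliminate Y.
Bob's strategy C3 is strictly dominated by C1 (V: 11>8, W: 20>15, X: 19>10, Z: 8>3) and is removed.
Among the remaining strategies, none is strictly dominated by another pure strategy of the same player, so the elimination stops.
Surviving strategies — Alice: {V, W, X, Z}; Bob: {C1, C2, C4, C5}.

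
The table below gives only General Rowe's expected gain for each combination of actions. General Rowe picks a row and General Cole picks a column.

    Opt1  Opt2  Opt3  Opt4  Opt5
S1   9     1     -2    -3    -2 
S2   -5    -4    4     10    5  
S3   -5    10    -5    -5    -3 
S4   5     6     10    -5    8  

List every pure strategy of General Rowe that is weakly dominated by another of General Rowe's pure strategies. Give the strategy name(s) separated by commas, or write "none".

none

S1 is not dominated — it holds its own against S2 at Opt1 (9>-5); S3 at Opt1 (9>-5); S4 at Opt1 (9>5).
Nothing dominates S2: S1 at Opt3 (4>-2); S3 at Opt3 (4>-5); S4 at Opt4 (10>-5).
S3 is not dominated — it holds its own against S1 at Opt2 (10>1); S2 at Opt2 (10>-4); S4 at Opt2 (10>6).
S4 is not dominated — it holds its own against S1 at Opt2 (6>1); S2 at Opt1 (5>-5); S3 at Opt1 (5>-5).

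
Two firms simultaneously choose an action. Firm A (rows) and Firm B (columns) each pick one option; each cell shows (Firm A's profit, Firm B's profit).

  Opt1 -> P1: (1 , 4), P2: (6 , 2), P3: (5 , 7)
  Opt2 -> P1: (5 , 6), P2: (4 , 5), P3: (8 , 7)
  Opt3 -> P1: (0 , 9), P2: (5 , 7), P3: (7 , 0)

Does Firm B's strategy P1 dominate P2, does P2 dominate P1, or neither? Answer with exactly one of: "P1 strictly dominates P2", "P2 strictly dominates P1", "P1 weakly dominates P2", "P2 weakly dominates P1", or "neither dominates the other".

P1 strictly dominates P2

P1's payoffs vs P2's, by Firm A's action — Opt1: 4>2, Opt2: 6>5, Opt3: 9>7.
P1 gives a strictly higher payoff against each opponent action, so P1 strictly dominates P2.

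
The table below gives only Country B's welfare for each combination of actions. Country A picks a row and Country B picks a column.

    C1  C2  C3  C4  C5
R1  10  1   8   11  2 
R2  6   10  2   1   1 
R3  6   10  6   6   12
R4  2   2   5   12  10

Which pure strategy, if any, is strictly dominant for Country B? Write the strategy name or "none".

none

C1 fails to dominate C2 at R2 (6<10).
C2 fails to dominate C1 at R1 (1<10).
C3 fails to dominate C1 at R1 (8<10).
C4 fails to dominate C1 at R2 (1<6).
C5 fails to dominate C1 at R1 (2<10).
No single strategy dominates all the others.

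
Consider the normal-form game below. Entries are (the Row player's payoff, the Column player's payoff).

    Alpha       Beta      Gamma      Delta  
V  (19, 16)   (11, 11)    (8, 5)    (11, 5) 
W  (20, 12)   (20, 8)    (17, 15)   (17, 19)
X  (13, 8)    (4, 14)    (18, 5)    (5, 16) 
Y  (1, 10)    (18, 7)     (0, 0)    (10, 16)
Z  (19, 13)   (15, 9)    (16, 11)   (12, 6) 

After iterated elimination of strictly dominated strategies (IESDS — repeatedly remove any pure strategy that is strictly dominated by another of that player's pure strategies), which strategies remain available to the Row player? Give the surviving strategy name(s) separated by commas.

The Row player's strategy V is strictly dominated by W (Alpha: 20>19, Beta: 20>11, Gamma: 17>8, Delta: 17>11) and is removed.
For the Row player, W strictly dominates Y on the remaining columns (Alpha: 20>1, Beta: 20>18, Gamma: 17>0, Delta: 17>10); eliminate Y.
For the Row player, W strictly dominates Z on the remaining columns (Alpha: 20>19, Beta: 20>15, Gamma: 17>16, Delta: 17>12); eliminate Z.
The Column player's strategy Alpha is strictly dominated by Delta (W: 19>12, X: 16>8) and is removed.
For the Column player, Delta strictly dominates Beta on the remaining rows (W: 19>8, X: 16>14); eliminate Beta.
Column Gamma is eliminated: Delta beats it against every remaining row (W: 19>15, X: 16>5).
The Row player's strategy X is strictly dominated by W (Delta: 17>5) and is removed.
Among the remaining strategies, none is strictly dominated by another pure strategy of the same player, so the elimination stops.
Surviving strategies — the Row player: {W}; the Column player: {Delta}.

W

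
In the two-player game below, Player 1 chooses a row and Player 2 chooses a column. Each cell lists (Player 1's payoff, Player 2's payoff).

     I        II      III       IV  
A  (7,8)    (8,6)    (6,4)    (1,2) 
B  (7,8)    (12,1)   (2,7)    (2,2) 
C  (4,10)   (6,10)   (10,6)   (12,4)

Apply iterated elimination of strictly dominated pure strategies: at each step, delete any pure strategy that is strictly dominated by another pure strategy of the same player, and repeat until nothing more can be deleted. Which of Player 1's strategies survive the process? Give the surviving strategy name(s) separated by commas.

A, B

Player 2's strategy III is strictly dominated by I (A: 8>4, B: 8>7, C: 10>6) and is removed.
For Player 2, I strictly dominates IV on the remaining rows (A: 8>2, B: 8>2, C: 10>4); eliminate IV.
For Player 1, A strictly dominates C on the remaining columns (I: 7>4, II: 8>6); eliminate C.
Player 2's strategy II is strictly dominated by I (A: 8>6, B: 8>1) and is removed.
Among the remaining strategies, none is strictly dominated by another pure strategy of the same player, so the elimination stops.
Surviving strategies — Player 1: {A, B}; Player 2: {I}.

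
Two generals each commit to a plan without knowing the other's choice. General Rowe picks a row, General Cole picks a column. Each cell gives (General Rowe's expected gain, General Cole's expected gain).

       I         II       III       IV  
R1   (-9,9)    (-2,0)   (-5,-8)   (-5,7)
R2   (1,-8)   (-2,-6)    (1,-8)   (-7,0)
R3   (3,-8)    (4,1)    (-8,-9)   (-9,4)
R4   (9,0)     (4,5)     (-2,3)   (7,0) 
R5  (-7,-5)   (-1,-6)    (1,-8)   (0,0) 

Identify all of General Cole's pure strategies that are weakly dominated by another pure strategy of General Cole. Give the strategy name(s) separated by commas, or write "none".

I: no other strategy beats it everywhere (II at R1 (9>0); III at R1 (9>-8); IV at R1 (9>7)).
II is not dominated — it holds its own against I at R2 (-6>-8); III at R1 (0>-8); IV at R4 (5>0).
III is weakly dominated by II (R1: 0>-8, R2: -6>-8, R3: 1>-9, R4: 5>3, R5: -6>-8).
IV: no other strategy beats it everywhere (I at R2 (0>-8); II at R1 (7>0); III at R1 (7>-8)).

III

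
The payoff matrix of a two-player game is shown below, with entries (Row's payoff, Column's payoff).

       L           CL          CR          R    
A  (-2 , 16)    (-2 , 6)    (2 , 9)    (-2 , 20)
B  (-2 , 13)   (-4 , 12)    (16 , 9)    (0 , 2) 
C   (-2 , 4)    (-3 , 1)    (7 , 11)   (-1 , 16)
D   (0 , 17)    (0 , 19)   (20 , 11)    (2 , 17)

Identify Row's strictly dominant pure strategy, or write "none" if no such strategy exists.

D vs A: L: 0>-2, CL: 0>-2, CR: 20>2, R: 2>-2.
D vs B: L: 0>-2, CL: 0>-4, CR: 20>16, R: 2>0.
D vs C: L: 0>-2, CL: 0>-3, CR: 20>7, R: 2>-1.
D strictly beats every other strategy against every opponent action, so it is strictly dominant.

D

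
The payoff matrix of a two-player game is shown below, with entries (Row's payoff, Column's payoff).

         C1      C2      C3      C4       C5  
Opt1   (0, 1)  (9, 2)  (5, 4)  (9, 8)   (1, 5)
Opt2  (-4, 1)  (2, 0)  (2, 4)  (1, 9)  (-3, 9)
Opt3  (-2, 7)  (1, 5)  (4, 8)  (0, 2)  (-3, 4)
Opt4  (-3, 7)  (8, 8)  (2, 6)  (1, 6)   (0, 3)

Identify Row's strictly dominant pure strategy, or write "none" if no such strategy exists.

Opt1

Opt1 vs Opt2: C1: 0>-4, C2: 9>2, C3: 5>2, C4: 9>1, C5: 1>-3.
Opt1 vs Opt3: C1: 0>-2, C2: 9>1, C3: 5>4, C4: 9>0, C5: 1>-3.
Opt1 vs Opt4: C1: 0>-3, C2: 9>8, C3: 5>2, C4: 9>1, C5: 1>0.
Opt1 strictly beats every other strategy against every opponent action, so it is strictly dominant.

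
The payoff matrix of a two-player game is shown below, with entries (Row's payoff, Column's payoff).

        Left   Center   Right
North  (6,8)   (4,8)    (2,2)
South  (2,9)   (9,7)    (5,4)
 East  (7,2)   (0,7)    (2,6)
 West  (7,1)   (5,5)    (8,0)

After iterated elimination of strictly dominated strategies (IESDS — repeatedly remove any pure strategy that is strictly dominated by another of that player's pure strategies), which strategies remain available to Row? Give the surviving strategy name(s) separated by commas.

South, East, West

For Row, West strictly dominates North on the remaining columns (Left: 7>6, Center: 5>4, Right: 8>2); eliminate North.
Column's strategy Right is strictly dominated by Center (South: 7>4, East: 7>6, West: 5>0) and is removed.
Among the remaining strategies, none is strictly dominated by another pure strategy of the same player, so the elimination stops.
Surviving strategies — Row: {South, East, West}; Column: {Left, Center}.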